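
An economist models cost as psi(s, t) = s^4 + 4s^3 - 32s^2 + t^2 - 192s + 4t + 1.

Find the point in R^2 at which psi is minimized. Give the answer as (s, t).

(4, -2)

psi(s,t) separates as P(s) + Q(t) + 1, so its minimum is min P + min Q + 1.
P'(s) = 4(s - 4)(s + 3)(s + 4) vanishes at s ∈ {-4, -3, 4}; Q'(t) = 2(t + 2) vanishes at t ∈ {-2}.
Local minima of P (where P''>0): P(-4)=256, P(4)=-768. Local minima of Q: Q(-2)=-4.
So the global minimum of psi is P(4) + Q(-2) + 1 = -768 − 4 + 1 = -771, attained at (4, -2).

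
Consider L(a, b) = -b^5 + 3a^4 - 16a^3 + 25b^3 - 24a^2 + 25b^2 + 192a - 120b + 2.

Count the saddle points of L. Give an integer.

6

L separates as a function of a plus a function of b, so ∇L=0 decouples.
∂L/∂a = 12(a - 4)(a - 2)(a + 2) = 0 at a ∈ {-2, 2, 4}; ∂L/∂b = -5(b - 4)(b - 1)(b + 2)(b + 3) = 0 at b ∈ {-3, -2, 1, 4}.
The Hessian is diagonal: diag(L_aa, L_bb). Second derivatives: L_aa(-2)=288, L_aa(2)=-96, L_aa(4)=144; L_bb(-3)=140, L_bb(-2)=-90, L_bb(1)=180, L_bb(4)=-630.
Saddle points occur where the two diagonal entries have opposite signs: (-2, -2), (-2, 4), (2, -3), (2, 1), (4, -2), (4, 4). Count: 6.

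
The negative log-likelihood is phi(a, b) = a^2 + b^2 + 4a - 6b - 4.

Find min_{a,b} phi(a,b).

-17

phi(a,b) separates as P(a) + Q(b) − 4, so its minimum is min P + min Q − 4.
P'(a) = 2a + 4 vanishes at a ∈ {-2}; Q'(b) = 2b - 6 vanishes at b ∈ {3}.
Local minima of P (where P''>0): P(-2)=-4. Local minima of Q: Q(3)=-9.
So the global minimum of phi is P(-2) + Q(3) − 4 = -4 − 9 − 4 = -17, attained at (-2, 3).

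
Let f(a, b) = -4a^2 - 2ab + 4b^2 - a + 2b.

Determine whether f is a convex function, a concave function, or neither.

f is quadratic, so its Hessian is the constant matrix H = [[-8, -2], [-2, 8]].
det(H) = -68, tr(H) = 0.
det(H) < 0, so H is indefinite: neither convex nor concave.

neither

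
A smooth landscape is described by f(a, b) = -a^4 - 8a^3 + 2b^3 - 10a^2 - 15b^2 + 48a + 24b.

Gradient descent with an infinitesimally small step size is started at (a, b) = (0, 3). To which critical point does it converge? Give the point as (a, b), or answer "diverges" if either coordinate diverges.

f is separable, so gradient descent decouples: a follows -∂f/∂a, b follows -∂f/∂b.
∂f/∂a = -4(a - 1)(a + 3)(a + 4); at a=0 this is 48, so a decreases.
∂f/∂b = 6(b - 4)(b - 1); at b=3 this is -12, so b increases.
a converges to its nearest critical value -3 (a local min of the a-part); b converges to 4. The iterate converges to (-3, 4).

(-3, 4)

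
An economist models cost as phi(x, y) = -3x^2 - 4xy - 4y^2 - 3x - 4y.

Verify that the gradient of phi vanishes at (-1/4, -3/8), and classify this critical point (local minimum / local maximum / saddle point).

∇phi = (-6x - 4y - 3, -4x - 8y - 4); substituting (-1/4, -3/8) gives ∇phi = (0, 0), so (-1/4, -3/8) is indeed a critical point.
The Hessian of phi is constant: H = [[-6, -4], [-4, -8]].
det(H) = (-6)·(-8) − (-4)² = 32.
det(H) > 0 and tr(H) = -14 < 0, so H is negative definite and the point is a local maximum.

local maximum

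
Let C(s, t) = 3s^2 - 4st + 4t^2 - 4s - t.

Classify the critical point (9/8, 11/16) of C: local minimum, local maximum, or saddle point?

local minimum

The Hessian of C is constant: H = [[6, -4], [-4, 8]].
det(H) = 6·8 − (-4)² = 32.
det(H) > 0 and tr(H) = 14 > 0, so H is positive definite and the point is a local minimum.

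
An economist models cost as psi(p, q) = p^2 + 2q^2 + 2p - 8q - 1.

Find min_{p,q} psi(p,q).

psi(p,q) separates as A(p) + B(q) − 1, so its minimum is min A + min B − 1.
A'(p) = 2p + 2 vanishes at p ∈ {-1}; B'(q) = 4q - 8 vanishes at q ∈ {2}.
Local minima of A (where A''>0): A(-1)=-1. Local minima of B: B(2)=-8.
So the global minimum of psi is A(-1) + B(2) − 1 = -1 − 8 − 1 = -10, attained at (-1, 2).

-10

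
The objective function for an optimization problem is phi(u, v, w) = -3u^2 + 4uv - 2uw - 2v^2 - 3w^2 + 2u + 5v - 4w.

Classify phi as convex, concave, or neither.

concave

phi is quadratic, so its Hessian is the constant matrix H = [[-6, 4, -2], [4, -4, 0], [-2, 0, -6]].
Leading principal minors: -6, 8, -32.
Signs alternate −, +, − ⇒ H ≺ 0 ⇒ concave.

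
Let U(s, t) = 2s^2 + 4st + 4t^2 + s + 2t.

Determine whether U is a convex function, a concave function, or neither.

convex

U is quadratic, so its Hessian is the constant matrix H = [[4, 4], [4, 8]].
det(H) = 16, tr(H) = 12.
det(H) > 0 and tr(H) > 0, so H is positive definite everywhere: convex.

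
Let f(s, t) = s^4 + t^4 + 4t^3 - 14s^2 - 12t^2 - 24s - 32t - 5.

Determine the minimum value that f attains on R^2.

f(s,t) separates as P(s) + Q(t) − 5, so its minimum is min P + min Q − 5.
P'(s) = 4(s - 3)(s + 1)(s + 2) vanishes at s ∈ {-2, -1, 3}; Q'(t) = 4(t - 2)(t + 1)(t + 4) vanishes at t ∈ {-4, -1, 2}.
Local minima of P (where P''>0): P(-2)=8, P(3)=-117. Local minima of Q: Q(-4)=-64, Q(2)=-64.
So the global minimum of f is P(3) + Q(-4) − 5 = -117 − 64 − 5 = -186, attained at (3, -4).

-186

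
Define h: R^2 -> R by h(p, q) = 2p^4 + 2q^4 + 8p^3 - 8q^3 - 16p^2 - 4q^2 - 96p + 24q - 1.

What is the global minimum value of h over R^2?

-179

h(p,q) separates as A(p) + B(q) − 1, so its minimum is min A + min B − 1.
A'(p) = 8(p - 2)(p + 2)(p + 3) vanishes at p ∈ {-3, -2, 2}; B'(q) = 8(q - 3)(q - 1)(q + 1) vanishes at q ∈ {-1, 1, 3}.
Local minima of A (where A''>0): A(-3)=90, A(2)=-160. Local minima of B: B(-1)=-18, B(3)=-18.
So the global minimum of h is A(2) + B(-1) − 1 = -160 − 18 − 1 = -179, attained at (2, -1).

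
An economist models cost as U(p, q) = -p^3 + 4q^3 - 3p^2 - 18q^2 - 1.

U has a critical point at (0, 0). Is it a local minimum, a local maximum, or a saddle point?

The mixed partial ∂²U/∂p∂q is 0, so the Hessian at any point is diag(U_pp, U_qq) = diag(-6(p + 1), 12(2q - 3)).
At (0, 0): H = diag(-6, -36).
Both eigenvalues are negative, so H is negative definite: a local maximum.

local maximum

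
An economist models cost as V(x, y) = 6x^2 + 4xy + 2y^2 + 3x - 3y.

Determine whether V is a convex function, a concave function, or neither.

convex

V is quadratic, so its Hessian is the constant matrix H = [[12, 4], [4, 4]].
det(H) = 32, tr(H) = 16.
det(H) > 0 and tr(H) > 0, so H is positive definite everywhere: convex.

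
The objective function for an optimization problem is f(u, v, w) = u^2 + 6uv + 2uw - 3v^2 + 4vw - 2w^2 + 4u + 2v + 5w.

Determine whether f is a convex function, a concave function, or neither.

f is quadratic, so its Hessian is the constant matrix H = [[2, 6, 2], [6, -6, 4], [2, 4, -4]].
Leading principal minors: 2, -48, 280.
Neither pattern holds ⇒ H is indefinite ⇒ neither convex nor concave.

neither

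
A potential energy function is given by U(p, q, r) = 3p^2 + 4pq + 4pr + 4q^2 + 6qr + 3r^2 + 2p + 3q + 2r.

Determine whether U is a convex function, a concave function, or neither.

U is quadratic, so its Hessian is the constant matrix H = [[6, 4, 4], [4, 8, 6], [4, 6, 6]].
Leading principal minors: 6, 32, 40.
All positive ⇒ H ≻ 0 ⇒ convex.

convex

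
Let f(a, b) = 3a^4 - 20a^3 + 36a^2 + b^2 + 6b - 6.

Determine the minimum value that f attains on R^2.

f(a,b) separates as P(a) + Q(b) − 6, so its minimum is min P + min Q − 6.
P'(a) = 12a(a - 3)(a - 2) vanishes at a ∈ {0, 2, 3}; Q'(b) = 2b + 6 vanishes at b ∈ {-3}.
Local minima of P (where P''>0): P(0)=0, P(3)=27. Local minima of Q: Q(-3)=-9.
So the global minimum of f is P(0) + Q(-3) − 6 = 0 − 9 − 6 = -15, attained at (0, -3).

-15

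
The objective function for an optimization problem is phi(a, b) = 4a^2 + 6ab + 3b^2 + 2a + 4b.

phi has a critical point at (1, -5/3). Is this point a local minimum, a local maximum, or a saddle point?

local minimum

The Hessian of phi is constant: H = [[8, 6], [6, 6]].
det(H) = 8·6 − 6² = 12.
det(H) > 0 and tr(H) = 14 > 0, so H is positive definite and the point is a local minimum.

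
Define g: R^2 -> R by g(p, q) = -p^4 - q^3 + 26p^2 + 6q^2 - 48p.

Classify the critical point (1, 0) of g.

local minimum

The mixed partial ∂²g/∂p∂q is 0, so the Hessian at any point is diag(g_pp, g_qq) = diag(4(-3p^2 + 13), 6(-q + 2)).
At (1, 0): H = diag(40, 12).
Both eigenvalues are positive, so H is positive definite: a local minimum.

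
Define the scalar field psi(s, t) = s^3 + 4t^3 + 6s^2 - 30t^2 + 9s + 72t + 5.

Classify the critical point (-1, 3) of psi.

The mixed partial ∂²psi/∂s∂t is 0, so the Hessian at any point is diag(psi_ss, psi_tt) = diag(6(s + 2), 12(2t - 5)).
At (-1, 3): H = diag(6, 12).
Both eigenvalues are positive, so H is positive definite: a local minimum.

local minimum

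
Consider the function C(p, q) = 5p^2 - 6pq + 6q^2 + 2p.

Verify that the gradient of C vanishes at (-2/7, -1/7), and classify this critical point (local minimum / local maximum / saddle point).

∇C = (10p - 6q + 2, -6p + 12q); substituting (-2/7, -1/7) gives ∇C = (0, 0), so (-2/7, -1/7) is indeed a critical point.
The Hessian of C is constant: H = [[10, -6], [-6, 12]].
det(H) = 10·12 − (-6)² = 84.
det(H) > 0 and tr(H) = 22 > 0, so H is positive definite and the point is a local minimum.

local minimum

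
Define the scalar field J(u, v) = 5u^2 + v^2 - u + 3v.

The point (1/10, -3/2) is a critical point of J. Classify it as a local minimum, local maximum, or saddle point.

local minimum

The Hessian of J is constant: H = [[10, 0], [0, 2]].
det(H) = 10·2 − 0² = 20.
det(H) > 0 and tr(H) = 12 > 0, so H is positive definite and the point is a local minimum.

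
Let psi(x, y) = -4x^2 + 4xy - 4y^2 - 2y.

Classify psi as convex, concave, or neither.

concave

psi is quadratic, so its Hessian is the constant matrix H = [[-8, 4], [4, -8]].
det(H) = 48, tr(H) = -16.
det(H) > 0 and tr(H) < 0, so H is negative definite everywhere: concave.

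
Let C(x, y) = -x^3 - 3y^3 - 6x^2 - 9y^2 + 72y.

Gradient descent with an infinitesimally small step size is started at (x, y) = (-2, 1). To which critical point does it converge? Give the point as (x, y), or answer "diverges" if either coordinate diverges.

(-4, -4)

C is separable, so gradient descent decouples: x follows -∂C/∂x, y follows -∂C/∂y.
∂C/∂x = -3x(x + 4); at x=-2 this is 12, so x decreases.
∂C/∂y = -9(y - 2)(y + 4); at y=1 this is 45, so y decreases.
x converges to its nearest critical value -4 (a local min of the x-part); y converges to -4. The iterate converges to (-4, -4).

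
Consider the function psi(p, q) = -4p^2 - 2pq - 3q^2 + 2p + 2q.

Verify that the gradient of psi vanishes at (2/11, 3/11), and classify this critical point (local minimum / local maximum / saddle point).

∇psi = (-8p - 2q + 2, -2p - 6q + 2); substituting (2/11, 3/11) gives ∇psi = (0, 0), so (2/11, 3/11) is indeed a critical point.
The Hessian of psi is constant: H = [[-8, -2], [-2, -6]].
det(H) = (-8)·(-6) − (-2)² = 44.
det(H) > 0 and tr(H) = -14 < 0, so H is negative definite and the point is a local maximum.

local maximum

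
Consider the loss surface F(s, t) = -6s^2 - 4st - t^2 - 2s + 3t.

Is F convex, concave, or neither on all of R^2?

F is quadratic, so its Hessian is the constant matrix H = [[-12, -4], [-4, -2]].
det(H) = 8, tr(H) = -14.
det(H) > 0 and tr(H) < 0, so H is negative definite everywhere: concave.

concave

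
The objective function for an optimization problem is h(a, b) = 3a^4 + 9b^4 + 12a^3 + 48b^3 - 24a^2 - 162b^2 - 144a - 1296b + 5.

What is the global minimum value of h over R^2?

-3556

h(a,b) separates as P(a) + Q(b) + 5, so its minimum is min P + min Q + 5.
P'(a) = 12(a - 2)(a + 2)(a + 3) vanishes at a ∈ {-3, -2, 2}; Q'(b) = 36(b - 3)(b + 3)(b + 4) vanishes at b ∈ {-4, -3, 3}.
Local minima of P (where P''>0): P(-3)=135, P(2)=-240. Local minima of Q: Q(-4)=1824, Q(3)=-3321.
So the global minimum of h is P(2) + Q(3) + 5 = -240 − 3321 + 5 = -3556, attained at (2, 3).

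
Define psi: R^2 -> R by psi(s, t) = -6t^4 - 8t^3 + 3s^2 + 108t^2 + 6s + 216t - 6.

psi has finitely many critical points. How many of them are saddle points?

psi separates as a function of s plus a function of t, so ∇psi=0 decouples.
∂psi/∂s = 6(s + 1) = 0 at s ∈ {-1}; ∂psi/∂t = -24(t - 3)(t + 1)(t + 3) = 0 at t ∈ {-3, -1, 3}.
The Hessian is diagonal: diag(psi_ss, psi_tt). Second derivatives: psi_ss(-1)=6; psi_tt(-3)=-288, psi_tt(-1)=192, psi_tt(3)=-576.
Saddle points occur where the two diagonal entries have opposite signs: (-1, -3), (-1, 3). Count: 2.

2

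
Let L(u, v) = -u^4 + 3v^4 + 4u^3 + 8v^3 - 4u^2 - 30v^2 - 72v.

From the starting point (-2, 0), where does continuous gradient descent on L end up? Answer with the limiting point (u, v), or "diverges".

L is separable, so gradient descent decouples: u follows -∂L/∂u, v follows -∂L/∂v.
∂L/∂u = -4u(u - 2)(u - 1); at u=-2 this is 96, so u decreases.
∂L/∂v = 12(v - 2)(v + 1)(v + 3); at v=0 this is -72, so v increases.
The u-coordinate has no critical point in that direction and runs off to infinity.

diverges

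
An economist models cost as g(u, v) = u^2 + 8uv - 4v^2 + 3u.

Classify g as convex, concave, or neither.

g is quadratic, so its Hessian is the constant matrix H = [[2, 8], [8, -8]].
det(H) = -80, tr(H) = -6.
det(H) < 0, so H is indefinite: neither convex nor concave.

neither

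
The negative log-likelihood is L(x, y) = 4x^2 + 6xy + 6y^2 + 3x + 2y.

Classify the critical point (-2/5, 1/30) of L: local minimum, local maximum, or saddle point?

The Hessian of L is constant: H = [[8, 6], [6, 12]].
det(H) = 8·12 − 6² = 60.
det(H) > 0 and tr(H) = 20 > 0, so H is positive definite and the point is a local minimum.

local minimum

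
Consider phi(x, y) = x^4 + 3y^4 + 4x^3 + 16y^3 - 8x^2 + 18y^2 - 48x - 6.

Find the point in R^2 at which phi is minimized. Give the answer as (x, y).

(2, -3)

phi(x,y) separates as P(x) + Q(y) − 6, so its minimum is min P + min Q − 6.
P'(x) = 4(x - 2)(x + 2)(x + 3) vanishes at x ∈ {-3, -2, 2}; Q'(y) = 12y(y + 1)(y + 3) vanishes at y ∈ {-3, -1, 0}.
Local minima of P (where P''>0): P(-3)=45, P(2)=-80. Local minima of Q: Q(-3)=-27, Q(0)=0.
So the global minimum of phi is P(2) + Q(-3) − 6 = -80 − 27 − 6 = -113, attained at (2, -3).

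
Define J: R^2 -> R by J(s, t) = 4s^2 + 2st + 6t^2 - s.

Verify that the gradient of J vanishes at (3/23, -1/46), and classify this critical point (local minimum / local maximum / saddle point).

local minimum

∇J = (8s + 2t - 1, 2s + 12t); substituting (3/23, -1/46) gives ∇J = (0, 0), so (3/23, -1/46) is indeed a critical point.
The Hessian of J is constant: H = [[8, 2], [2, 12]].
det(H) = 8·12 − 2² = 92.
det(H) > 0 and tr(H) = 20 > 0, so H is positive definite and the point is a local minimum.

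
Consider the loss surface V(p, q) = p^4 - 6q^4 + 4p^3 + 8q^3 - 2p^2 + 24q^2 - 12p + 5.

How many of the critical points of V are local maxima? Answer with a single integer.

V separates as a function of p plus a function of q, so ∇V=0 decouples.
∂V/∂p = 4(p - 1)(p + 1)(p + 3) = 0 at p ∈ {-3, -1, 1}; ∂V/∂q = -24q(q - 2)(q + 1) = 0 at q ∈ {-1, 0, 2}.
The Hessian is diagonal: diag(V_pp, V_qq). Second derivatives: V_pp(-3)=32, V_pp(-1)=-16, V_pp(1)=32; V_qq(-1)=-72, V_qq(0)=48, V_qq(2)=-144.
Local maxima occur where both diagonal entries negative: (-1, -1), (-1, 2). Count: 2.

2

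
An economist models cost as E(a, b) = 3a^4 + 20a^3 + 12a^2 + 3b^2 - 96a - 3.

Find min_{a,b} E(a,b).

-64

E(a,b) separates as P(a) + Q(b) − 3, so its minimum is min P + min Q − 3.
P'(a) = 12(a - 1)(a + 2)(a + 4) vanishes at a ∈ {-4, -2, 1}; Q'(b) = 6b vanishes at b ∈ {0}.
Local minima of P (where P''>0): P(-4)=64, P(1)=-61. Local minima of Q: Q(0)=0.
So the global minimum of E is P(1) + Q(0) − 3 = -61 + 0 − 3 = -64, attained at (1, 0).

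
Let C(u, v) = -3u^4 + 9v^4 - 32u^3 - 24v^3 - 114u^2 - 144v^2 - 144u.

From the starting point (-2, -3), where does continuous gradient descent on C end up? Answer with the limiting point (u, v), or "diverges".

C is separable, so gradient descent decouples: u follows -∂C/∂u, v follows -∂C/∂v.
∂C/∂u = -12(u + 1)(u + 3)(u + 4); at u=-2 this is 24, so u decreases.
∂C/∂v = 36v(v - 4)(v + 2); at v=-3 this is -756, so v increases.
u converges to its nearest critical value -3 (a local min of the u-part); v converges to -2. The iterate converges to (-3, -2).

(-3, -2)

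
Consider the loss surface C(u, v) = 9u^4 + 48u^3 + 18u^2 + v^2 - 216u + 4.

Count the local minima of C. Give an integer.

2

C separates as a function of u plus a function of v, so ∇C=0 decouples.
∂C/∂u = 36(u - 1)(u + 2)(u + 3) = 0 at u ∈ {-3, -2, 1}; ∂C/∂v = 2v = 0 at v ∈ {0}.
The Hessian is diagonal: diag(C_uu, C_vv). Second derivatives: C_uu(-3)=144, C_uu(-2)=-108, C_uu(1)=432; C_vv(0)=2.
Local minima occur where both diagonal entries positive: (-3, 0), (1, 0). Count: 2.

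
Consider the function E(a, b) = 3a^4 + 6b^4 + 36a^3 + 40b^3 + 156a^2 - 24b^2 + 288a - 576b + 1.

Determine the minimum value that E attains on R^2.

-1023

E(a,b) separates as P(a) + Q(b) + 1, so its minimum is min P + min Q + 1.
P'(a) = 12(a + 2)(a + 3)(a + 4) vanishes at a ∈ {-4, -3, -2}; Q'(b) = 24(b - 2)(b + 3)(b + 4) vanishes at b ∈ {-4, -3, 2}.
Local minima of P (where P''>0): P(-4)=-192, P(-2)=-192. Local minima of Q: Q(-4)=896, Q(2)=-832.
So the global minimum of E is P(-4) + Q(2) + 1 = -192 − 832 + 1 = -1023, attained at (-4, 2).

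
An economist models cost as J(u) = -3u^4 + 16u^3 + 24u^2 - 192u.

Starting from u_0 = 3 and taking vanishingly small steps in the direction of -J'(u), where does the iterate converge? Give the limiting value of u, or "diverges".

2

J'(u) = -12(u - 4)(u - 2)(u + 2), so J'(3) = 60.
Gradient descent moves in the -J' direction, i.e. u is decreasing.
The nearest critical point in that direction is u = 2, where J'' = 96 > 0 (a local minimum). The iterate converges there.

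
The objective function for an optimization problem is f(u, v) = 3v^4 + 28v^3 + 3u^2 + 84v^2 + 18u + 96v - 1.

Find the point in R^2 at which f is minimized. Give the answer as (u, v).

f(u,v) separates as P(u) + Q(v) − 1, so its minimum is min P + min Q − 1.
P'(u) = 6u + 18 vanishes at u ∈ {-3}; Q'(v) = 12(v + 1)(v + 2)(v + 4) vanishes at v ∈ {-4, -2, -1}.
Local minima of P (where P''>0): P(-3)=-27. Local minima of Q: Q(-4)=-64, Q(-1)=-37.
So the global minimum of f is P(-3) + Q(-4) − 1 = -27 − 64 − 1 = -92, attained at (-3, -4).

(-3, -4)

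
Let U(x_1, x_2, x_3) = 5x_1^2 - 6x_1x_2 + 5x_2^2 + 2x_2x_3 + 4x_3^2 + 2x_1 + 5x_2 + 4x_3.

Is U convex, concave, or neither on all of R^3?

U is quadratic, so its Hessian is the constant matrix H = [[10, -6, 0], [-6, 10, 2], [0, 2, 8]].
Leading principal minors: 10, 64, 472.
All positive ⇒ H ≻ 0 ⇒ convex.

convex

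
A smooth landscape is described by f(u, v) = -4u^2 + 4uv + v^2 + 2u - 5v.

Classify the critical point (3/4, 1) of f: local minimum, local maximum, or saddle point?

saddle point

The Hessian of f is constant: H = [[-8, 4], [4, 2]].
det(H) = (-8)·2 − 4² = -32.
Since det(H) < 0, H is indefinite and the critical point is a saddle point.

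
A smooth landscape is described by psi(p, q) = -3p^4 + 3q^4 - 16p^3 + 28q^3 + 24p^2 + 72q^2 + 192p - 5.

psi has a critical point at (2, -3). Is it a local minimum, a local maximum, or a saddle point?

local maximum

The mixed partial ∂²psi/∂p∂q is 0, so the Hessian at any point is diag(psi_pp, psi_qq) = diag(12(-3p^2 - 8p + 4), 12(3q^2 + 14q + 12)).
At (2, -3): H = diag(-288, -36).
Both eigenvalues are negative, so H is negative definite: a local maximum.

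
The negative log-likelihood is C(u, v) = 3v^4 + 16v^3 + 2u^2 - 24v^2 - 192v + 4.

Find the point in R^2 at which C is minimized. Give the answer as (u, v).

(0, 2)

C(u,v) separates as P(u) + Q(v) + 4, so its minimum is min P + min Q + 4.
P'(u) = 4u vanishes at u ∈ {0}; Q'(v) = 12(v - 2)(v + 2)(v + 4) vanishes at v ∈ {-4, -2, 2}.
Local minima of P (where P''>0): P(0)=0. Local minima of Q: Q(-4)=128, Q(2)=-304.
So the global minimum of C is P(0) + Q(2) + 4 = 0 − 304 + 4 = -300, attained at (0, 2).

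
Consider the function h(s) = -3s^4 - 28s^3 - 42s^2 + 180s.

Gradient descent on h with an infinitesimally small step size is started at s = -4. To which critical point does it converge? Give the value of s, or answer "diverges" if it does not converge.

h'(s) = -12(s - 1)(s + 3)(s + 5), so h'(-4) = -60.
Gradient descent moves in the -h' direction, i.e. s is increasing.
The nearest critical point in that direction is s = -3, where h'' = 96 > 0 (a local minimum). The iterate converges there.

-3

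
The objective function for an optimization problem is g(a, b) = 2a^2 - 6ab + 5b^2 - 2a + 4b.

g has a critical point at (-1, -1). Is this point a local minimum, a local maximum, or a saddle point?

local minimum

The Hessian of g is constant: H = [[4, -6], [-6, 10]].
det(H) = 4·10 − (-6)² = 4.
det(H) > 0 and tr(H) = 14 > 0, so H is positive definite and the point is a local minimum.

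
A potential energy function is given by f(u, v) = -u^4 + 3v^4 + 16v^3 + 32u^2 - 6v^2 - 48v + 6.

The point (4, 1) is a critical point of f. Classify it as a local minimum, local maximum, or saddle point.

The mixed partial ∂²f/∂u∂v is 0, so the Hessian at any point is diag(f_uu, f_vv) = diag(4(-3u^2 + 16), 12(3v^2 + 8v - 1)).
At (4, 1): H = diag(-128, 120).
The eigenvalues have opposite signs, so H is indefinite: a saddle point.

saddle point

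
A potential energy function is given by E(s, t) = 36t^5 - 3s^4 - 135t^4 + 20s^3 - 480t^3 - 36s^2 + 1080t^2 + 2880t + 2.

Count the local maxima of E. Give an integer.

E separates as a function of s plus a function of t, so ∇E=0 decouples.
∂E/∂s = -12s(s - 3)(s - 2) = 0 at s ∈ {0, 2, 3}; ∂E/∂t = 180(t - 4)(t - 2)(t + 1)(t + 2) = 0 at t ∈ {-2, -1, 2, 4}.
The Hessian is diagonal: diag(E_ss, E_tt). Second derivatives: E_ss(0)=-72, E_ss(2)=24, E_ss(3)=-36; E_tt(-2)=-4320, E_tt(-1)=2700, E_tt(2)=-4320, E_tt(4)=10800.
Local maxima occur where both diagonal entries negative: (0, -2), (0, 2), (3, -2), (3, 2). Count: 4.

4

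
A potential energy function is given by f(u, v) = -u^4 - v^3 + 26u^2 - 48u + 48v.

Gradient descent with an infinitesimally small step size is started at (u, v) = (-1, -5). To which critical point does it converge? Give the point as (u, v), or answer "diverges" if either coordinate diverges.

f is separable, so gradient descent decouples: u follows -∂f/∂u, v follows -∂f/∂v.
∂f/∂u = -4(u - 3)(u - 1)(u + 4); at u=-1 this is -96, so u increases.
∂f/∂v = -3(v - 4)(v + 4); at v=-5 this is -27, so v increases.
u converges to its nearest critical value 1 (a local min of the u-part); v converges to -4. The iterate converges to (1, -4).

(1, -4)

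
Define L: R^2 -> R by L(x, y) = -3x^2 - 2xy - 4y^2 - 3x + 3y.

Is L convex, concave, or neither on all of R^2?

concave

L is quadratic, so its Hessian is the constant matrix H = [[-6, -2], [-2, -8]].
det(H) = 44, tr(H) = -14.
det(H) > 0 and tr(H) < 0, so H is negative definite everywhere: concave.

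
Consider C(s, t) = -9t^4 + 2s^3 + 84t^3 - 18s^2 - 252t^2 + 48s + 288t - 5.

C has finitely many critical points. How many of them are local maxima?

C separates as a function of s plus a function of t, so ∇C=0 decouples.
∂C/∂s = 6(s - 4)(s - 2) = 0 at s ∈ {2, 4}; ∂C/∂t = -36(t - 4)(t - 2)(t - 1) = 0 at t ∈ {1, 2, 4}.
The Hessian is diagonal: diag(C_ss, C_tt). Second derivatives: C_ss(2)=-12, C_ss(4)=12; C_tt(1)=-108, C_tt(2)=72, C_tt(4)=-216.
Local maxima occur where both diagonal entries negative: (2, 1), (2, 4). Count: 2.

2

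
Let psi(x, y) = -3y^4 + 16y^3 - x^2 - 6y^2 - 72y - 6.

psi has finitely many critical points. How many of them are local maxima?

2

psi separates as a function of x plus a function of y, so ∇psi=0 decouples.
∂psi/∂x = -2x = 0 at x ∈ {0}; ∂psi/∂y = -12(y - 3)(y - 2)(y + 1) = 0 at y ∈ {-1, 2, 3}.
The Hessian is diagonal: diag(psi_xx, psi_yy). Second derivatives: psi_xx(0)=-2; psi_yy(-1)=-144, psi_yy(2)=36, psi_yy(3)=-48.
Local maxima occur where both diagonal entries negative: (0, -1), (0, 3). Count: 2.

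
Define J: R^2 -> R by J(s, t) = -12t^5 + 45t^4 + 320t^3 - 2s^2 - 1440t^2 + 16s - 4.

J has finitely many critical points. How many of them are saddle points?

J separates as a function of s plus a function of t, so ∇J=0 decouples.
∂J/∂s = -4(s - 4) = 0 at s ∈ {4}; ∂J/∂t = -60t(t - 4)(t - 3)(t + 4) = 0 at t ∈ {-4, 0, 3, 4}.
The Hessian is diagonal: diag(J_ss, J_tt). Second derivatives: J_ss(4)=-4; J_tt(-4)=13440, J_tt(0)=-2880, J_tt(3)=1260, J_tt(4)=-1920.
Saddle points occur where the two diagonal entries have opposite signs: (4, -4), (4, 3). Count: 2.

2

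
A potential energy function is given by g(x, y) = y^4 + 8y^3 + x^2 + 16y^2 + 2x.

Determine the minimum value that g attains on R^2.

g(x,y) separates as P(x) + Q(y), so its minimum is min P + min Q.
P'(x) = 2x + 2 vanishes at x ∈ {-1}; Q'(y) = 4y(y + 2)(y + 4) vanishes at y ∈ {-4, -2, 0}.
Local minima of P (where P''>0): P(-1)=-1. Local minima of Q: Q(-4)=0, Q(0)=0.
So the global minimum of g is P(-1) + Q(-4) = -1 + 0 = -1, attained at (-1, -4).

-1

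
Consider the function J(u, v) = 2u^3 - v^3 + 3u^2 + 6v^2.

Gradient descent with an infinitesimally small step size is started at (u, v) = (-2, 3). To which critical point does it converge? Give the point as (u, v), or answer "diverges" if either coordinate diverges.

diverges

J is separable, so gradient descent decouples: u follows -∂J/∂u, v follows -∂J/∂v.
∂J/∂u = 6u(u + 1); at u=-2 this is 12, so u decreases.
∂J/∂v = -3v(v - 4); at v=3 this is 9, so v decreases.
The u-coordinate has no critical point in that direction and runs off to infinity.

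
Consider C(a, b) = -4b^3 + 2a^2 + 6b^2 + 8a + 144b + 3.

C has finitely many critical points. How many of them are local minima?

1

C separates as a function of a plus a function of b, so ∇C=0 decouples.
∂C/∂a = 4(a + 2) = 0 at a ∈ {-2}; ∂C/∂b = -12(b - 4)(b + 3) = 0 at b ∈ {-3, 4}.
The Hessian is diagonal: diag(C_aa, C_bb). Second derivatives: C_aa(-2)=4; C_bb(-3)=84, C_bb(4)=-84.
Local minima occur where both diagonal entries positive: (-2, -3). Count: 1.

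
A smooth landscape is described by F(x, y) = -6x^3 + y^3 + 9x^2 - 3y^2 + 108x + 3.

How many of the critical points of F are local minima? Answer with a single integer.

F separates as a function of x plus a function of y, so ∇F=0 decouples.
∂F/∂x = -18(x - 3)(x + 2) = 0 at x ∈ {-2, 3}; ∂F/∂y = 3y(y - 2) = 0 at y ∈ {0, 2}.
The Hessian is diagonal: diag(F_xx, F_yy). Second derivatives: F_xx(-2)=90, F_xx(3)=-90; F_yy(0)=-6, F_yy(2)=6.
Local minima occur where both diagonal entries positive: (-2, 2). Count: 1.

1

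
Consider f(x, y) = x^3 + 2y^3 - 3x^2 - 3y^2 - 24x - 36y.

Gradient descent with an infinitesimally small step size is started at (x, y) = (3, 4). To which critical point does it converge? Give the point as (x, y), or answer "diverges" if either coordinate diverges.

(4, 3)

f is separable, so gradient descent decouples: x follows -∂f/∂x, y follows -∂f/∂y.
∂f/∂x = 3(x - 4)(x + 2); at x=3 this is -15, so x increases.
∂f/∂y = 6(y - 3)(y + 2); at y=4 this is 36, so y decreases.
x converges to its nearest critical value 4 (a local min of the x-part); y converges to 3. The iterate converges to (4, 3).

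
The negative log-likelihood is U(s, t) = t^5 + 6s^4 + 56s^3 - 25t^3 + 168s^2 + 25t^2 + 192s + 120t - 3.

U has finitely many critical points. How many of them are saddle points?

6

U separates as a function of s plus a function of t, so ∇U=0 decouples.
∂U/∂s = 24(s + 1)(s + 2)(s + 4) = 0 at s ∈ {-4, -2, -1}; ∂U/∂t = 5(t - 3)(t - 2)(t + 1)(t + 4) = 0 at t ∈ {-4, -1, 2, 3}.
The Hessian is diagonal: diag(U_ss, U_tt). Second derivatives: U_ss(-4)=144, U_ss(-2)=-48, U_ss(-1)=72; U_tt(-4)=-630, U_tt(-1)=180, U_tt(2)=-90, U_tt(3)=140.
Saddle points occur where the two diagonal entries have opposite signs: (-4, -4), (-4, 2), (-2, -1), (-2, 3), (-1, -4), (-1, 2). Count: 6.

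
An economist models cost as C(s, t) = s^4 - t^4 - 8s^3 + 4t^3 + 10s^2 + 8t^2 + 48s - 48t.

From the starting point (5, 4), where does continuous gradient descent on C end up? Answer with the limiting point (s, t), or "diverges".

C is separable, so gradient descent decouples: s follows -∂C/∂s, t follows -∂C/∂t.
∂C/∂s = 4(s - 4)(s - 3)(s + 1); at s=5 this is 48, so s decreases.
∂C/∂t = -4(t - 3)(t - 2)(t + 2); at t=4 this is -48, so t increases.
The t-coordinate has no critical point in that direction and runs off to infinity.

diverges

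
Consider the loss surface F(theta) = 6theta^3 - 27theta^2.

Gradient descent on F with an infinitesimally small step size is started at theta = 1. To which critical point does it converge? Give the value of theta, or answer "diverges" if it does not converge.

F'(theta) = 18theta(theta - 3), so F'(1) = -36.
Gradient descent moves in the -F' direction, i.e. theta is increasing.
The nearest critical point in that direction is theta = 3, where F'' = 54 > 0 (a local minimum). The iterate converges there.

3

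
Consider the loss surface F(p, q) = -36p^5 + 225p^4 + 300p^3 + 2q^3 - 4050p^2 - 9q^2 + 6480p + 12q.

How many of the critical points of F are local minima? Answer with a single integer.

F separates as a function of p plus a function of q, so ∇F=0 decouples.
∂F/∂p = -180(p - 4)(p - 3)(p - 1)(p + 3) = 0 at p ∈ {-3, 1, 3, 4}; ∂F/∂q = 6(q - 2)(q - 1) = 0 at q ∈ {1, 2}.
The Hessian is diagonal: diag(F_pp, F_qq). Second derivatives: F_pp(-3)=30240, F_pp(1)=-4320, F_pp(3)=2160, F_pp(4)=-3780; F_qq(1)=-6, F_qq(2)=6.
Local minima occur where both diagonal entries positive: (-3, 2), (3, 2). Count: 2.

2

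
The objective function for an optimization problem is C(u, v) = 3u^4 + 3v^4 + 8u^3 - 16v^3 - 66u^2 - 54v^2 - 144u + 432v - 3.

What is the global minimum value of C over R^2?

-1677

C(u,v) separates as P(u) + Q(v) − 3, so its minimum is min P + min Q − 3.
P'(u) = 12(u - 3)(u + 1)(u + 4) vanishes at u ∈ {-4, -1, 3}; Q'(v) = 12(v - 4)(v - 3)(v + 3) vanishes at v ∈ {-3, 3, 4}.
Local minima of P (where P''>0): P(-4)=-224, P(3)=-567. Local minima of Q: Q(-3)=-1107, Q(4)=608.
So the global minimum of C is P(3) + Q(-3) − 3 = -567 − 1107 − 3 = -1677, attained at (3, -3).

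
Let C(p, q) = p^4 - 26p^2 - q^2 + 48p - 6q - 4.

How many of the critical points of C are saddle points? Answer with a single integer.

C separates as a function of p plus a function of q, so ∇C=0 decouples.
∂C/∂p = 4(p - 3)(p - 1)(p + 4) = 0 at p ∈ {-4, 1, 3}; ∂C/∂q = -2(q + 3) = 0 at q ∈ {-3}.
The Hessian is diagonal: diag(C_pp, C_qq). Second derivatives: C_pp(-4)=140, C_pp(1)=-40, C_pp(3)=56; C_qq(-3)=-2.
Saddle points occur where the two diagonal entries have opposite signs: (-4, -3), (3, -3). Count: 2.

2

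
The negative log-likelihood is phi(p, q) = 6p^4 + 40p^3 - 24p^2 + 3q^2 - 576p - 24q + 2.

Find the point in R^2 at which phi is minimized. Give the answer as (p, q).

(2, 4)

phi(p,q) separates as A(p) + B(q) + 2, so its minimum is min A + min B + 2.
A'(p) = 24(p - 2)(p + 3)(p + 4) vanishes at p ∈ {-4, -3, 2}; B'(q) = 6q - 24 vanishes at q ∈ {4}.
Local minima of A (where A''>0): A(-4)=896, A(2)=-832. Local minima of B: B(4)=-48.
So the global minimum of phi is A(2) + B(4) + 2 = -832 − 48 + 2 = -878, attained at (2, 4).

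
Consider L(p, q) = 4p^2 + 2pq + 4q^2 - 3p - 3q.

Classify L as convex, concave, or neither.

L is quadratic, so its Hessian is the constant matrix H = [[8, 2], [2, 8]].
det(H) = 60, tr(H) = 16.
det(H) > 0 and tr(H) > 0, so H is positive definite everywhere: convex.

convex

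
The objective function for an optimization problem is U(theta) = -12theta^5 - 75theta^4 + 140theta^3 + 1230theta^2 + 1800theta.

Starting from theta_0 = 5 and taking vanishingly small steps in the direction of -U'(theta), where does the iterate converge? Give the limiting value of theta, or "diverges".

U'(theta) = -60(theta - 3)(theta + 1)(theta + 2)(theta + 5), so U'(5) = -50400.
Gradient descent moves in the -U' direction, i.e. theta is increasing.
There is no critical point above theta=5, and U' keeps the same sign, so the iterate runs off to +∞.

diverges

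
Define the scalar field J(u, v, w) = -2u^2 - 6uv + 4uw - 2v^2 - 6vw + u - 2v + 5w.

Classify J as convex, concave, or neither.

neither

J is quadratic, so its Hessian is the constant matrix H = [[-4, -6, 4], [-6, -4, -6], [4, -6, 0]].
Leading principal minors: -4, -20, 496.
Neither pattern holds ⇒ H is indefinite ⇒ neither convex nor concave.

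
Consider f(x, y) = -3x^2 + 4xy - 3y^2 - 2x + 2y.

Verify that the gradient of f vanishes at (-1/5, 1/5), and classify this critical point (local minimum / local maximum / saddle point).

local maximum

∇f = (-6x + 4y - 2, 4x - 6y + 2); substituting (-1/5, 1/5) gives ∇f = (0, 0), so (-1/5, 1/5) is indeed a critical point.
The Hessian of f is constant: H = [[-6, 4], [4, -6]].
det(H) = (-6)·(-6) − 4² = 20.
det(H) > 0 and tr(H) = -12 < 0, so H is negative definite and the point is a local maximum.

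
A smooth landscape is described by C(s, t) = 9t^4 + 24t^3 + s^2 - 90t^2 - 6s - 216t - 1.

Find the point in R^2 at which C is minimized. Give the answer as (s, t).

C(s,t) separates as P(s) + Q(t) − 1, so its minimum is min P + min Q − 1.
P'(s) = 2s - 6 vanishes at s ∈ {3}; Q'(t) = 36(t - 2)(t + 1)(t + 3) vanishes at t ∈ {-3, -1, 2}.
Local minima of P (where P''>0): P(3)=-9. Local minima of Q: Q(-3)=-81, Q(2)=-456.
So the global minimum of C is P(3) + Q(2) − 1 = -9 − 456 − 1 = -466, attained at (3, 2).

(3, 2)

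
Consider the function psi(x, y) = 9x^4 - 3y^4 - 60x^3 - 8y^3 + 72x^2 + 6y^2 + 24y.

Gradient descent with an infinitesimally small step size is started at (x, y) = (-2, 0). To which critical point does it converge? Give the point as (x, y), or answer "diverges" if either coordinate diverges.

psi is separable, so gradient descent decouples: x follows -∂psi/∂x, y follows -∂psi/∂y.
∂psi/∂x = 36x(x - 4)(x - 1); at x=-2 this is -1296, so x increases.
∂psi/∂y = -12(y - 1)(y + 1)(y + 2); at y=0 this is 24, so y decreases.
x converges to its nearest critical value 0 (a local min of the x-part); y converges to -1. The iterate converges to (0, -1).

(0, -1)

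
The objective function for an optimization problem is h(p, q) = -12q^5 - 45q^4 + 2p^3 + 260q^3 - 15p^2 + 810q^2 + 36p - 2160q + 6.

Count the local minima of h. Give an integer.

2

h separates as a function of p plus a function of q, so ∇h=0 decouples.
∂h/∂p = 6(p - 3)(p - 2) = 0 at p ∈ {2, 3}; ∂h/∂q = -60(q - 3)(q - 1)(q + 3)(q + 4) = 0 at q ∈ {-4, -3, 1, 3}.
The Hessian is diagonal: diag(h_pp, h_qq). Second derivatives: h_pp(2)=-6, h_pp(3)=6; h_qq(-4)=2100, h_qq(-3)=-1440, h_qq(1)=2400, h_qq(3)=-5040.
Local minima occur where both diagonal entries positive: (3, -4), (3, 1). Count: 2.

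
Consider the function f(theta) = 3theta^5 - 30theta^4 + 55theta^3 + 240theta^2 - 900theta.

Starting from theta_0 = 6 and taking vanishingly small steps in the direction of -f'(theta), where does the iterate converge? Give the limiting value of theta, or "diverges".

f'(theta) = 15(theta - 5)(theta - 3)(theta - 2)(theta + 2), so f'(6) = 1440.
Gradient descent moves in the -f' direction, i.e. theta is decreasing.
The nearest critical point in that direction is theta = 5, where f'' = 630 > 0 (a local minimum). The iterate converges there.

5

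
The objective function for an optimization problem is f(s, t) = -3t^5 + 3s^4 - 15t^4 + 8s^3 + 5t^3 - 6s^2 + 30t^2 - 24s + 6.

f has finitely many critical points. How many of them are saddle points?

6

f separates as a function of s plus a function of t, so ∇f=0 decouples.
∂f/∂s = 12(s - 1)(s + 1)(s + 2) = 0 at s ∈ {-2, -1, 1}; ∂f/∂t = -15t(t - 1)(t + 1)(t + 4) = 0 at t ∈ {-4, -1, 0, 1}.
The Hessian is diagonal: diag(f_ss, f_tt). Second derivatives: f_ss(-2)=36, f_ss(-1)=-24, f_ss(1)=72; f_tt(-4)=900, f_tt(-1)=-90, f_tt(0)=60, f_tt(1)=-150.
Saddle points occur where the two diagonal entries have opposite signs: (-2, -1), (-2, 1), (-1, -4), (-1, 0), (1, -1), (1, 1). Count: 6.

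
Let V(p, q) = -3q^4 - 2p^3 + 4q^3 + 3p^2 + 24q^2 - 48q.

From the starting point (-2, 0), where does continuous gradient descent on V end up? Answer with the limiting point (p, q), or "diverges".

V is separable, so gradient descent decouples: p follows -∂V/∂p, q follows -∂V/∂q.
∂V/∂p = -6p(p - 1); at p=-2 this is -36, so p increases.
∂V/∂q = -12(q - 2)(q - 1)(q + 2); at q=0 this is -48, so q increases.
p converges to its nearest critical value 0 (a local min of the p-part); q converges to 1. The iterate converges to (0, 1).

(0, 1)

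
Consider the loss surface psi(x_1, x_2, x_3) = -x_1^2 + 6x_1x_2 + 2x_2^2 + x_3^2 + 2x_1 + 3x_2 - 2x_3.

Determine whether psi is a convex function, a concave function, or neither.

neither

psi is quadratic, so its Hessian is the constant matrix H = [[-2, 6, 0], [6, 4, 0], [0, 0, 2]].
Leading principal minors: -2, -44, -88.
Neither pattern holds ⇒ H is indefinite ⇒ neither convex nor concave.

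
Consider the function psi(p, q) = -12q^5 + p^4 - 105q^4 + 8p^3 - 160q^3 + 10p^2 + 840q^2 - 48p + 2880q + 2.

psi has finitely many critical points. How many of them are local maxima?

psi separates as a function of p plus a function of q, so ∇psi=0 decouples.
∂psi/∂p = 4(p - 1)(p + 3)(p + 4) = 0 at p ∈ {-4, -3, 1}; ∂psi/∂q = -60(q - 2)(q + 2)(q + 3)(q + 4) = 0 at q ∈ {-4, -3, -2, 2}.
The Hessian is diagonal: diag(psi_pp, psi_qq). Second derivatives: psi_pp(-4)=20, psi_pp(-3)=-16, psi_pp(1)=80; psi_qq(-4)=720, psi_qq(-3)=-300, psi_qq(-2)=480, psi_qq(2)=-7200.
Local maxima occur where both diagonal entries negative: (-3, -3), (-3, 2). Count: 2.

2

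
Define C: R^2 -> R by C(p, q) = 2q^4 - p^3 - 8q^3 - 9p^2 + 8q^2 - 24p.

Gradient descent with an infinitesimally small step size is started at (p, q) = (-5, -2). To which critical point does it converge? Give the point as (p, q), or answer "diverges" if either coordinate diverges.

C is separable, so gradient descent decouples: p follows -∂C/∂p, q follows -∂C/∂q.
∂C/∂p = -3(p + 2)(p + 4); at p=-5 this is -9, so p increases.
∂C/∂q = 8q(q - 2)(q - 1); at q=-2 this is -192, so q increases.
p converges to its nearest critical value -4 (a local min of the p-part); q converges to 0. The iterate converges to (-4, 0).

(-4, 0)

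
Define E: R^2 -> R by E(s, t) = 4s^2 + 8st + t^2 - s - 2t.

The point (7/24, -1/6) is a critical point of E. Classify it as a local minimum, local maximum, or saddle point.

The Hessian of E is constant: H = [[8, 8], [8, 2]].
det(H) = 8·2 − 8² = -48.
Since det(H) < 0, H is indefinite and the critical point is a saddle point.

saddle point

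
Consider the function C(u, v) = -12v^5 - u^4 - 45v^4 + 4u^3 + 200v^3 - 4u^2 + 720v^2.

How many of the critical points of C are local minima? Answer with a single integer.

C separates as a function of u plus a function of v, so ∇C=0 decouples.
∂C/∂u = -4u(u - 2)(u - 1) = 0 at u ∈ {0, 1, 2}; ∂C/∂v = -60v(v - 3)(v + 2)(v + 4) = 0 at v ∈ {-4, -2, 0, 3}.
The Hessian is diagonal: diag(C_uu, C_vv). Second derivatives: C_uu(0)=-8, C_uu(1)=4, C_uu(2)=-8; C_vv(-4)=3360, C_vv(-2)=-1200, C_vv(0)=1440, C_vv(3)=-6300.
Local minima occur where both diagonal entries positive: (1, -4), (1, 0). Count: 2.

2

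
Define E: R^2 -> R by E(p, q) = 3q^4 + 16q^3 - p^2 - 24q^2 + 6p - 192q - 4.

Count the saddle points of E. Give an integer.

2

E separates as a function of p plus a function of q, so ∇E=0 decouples.
∂E/∂p = -2(p - 3) = 0 at p ∈ {3}; ∂E/∂q = 12(q - 2)(q + 2)(q + 4) = 0 at q ∈ {-4, -2, 2}.
The Hessian is diagonal: diag(E_pp, E_qq). Second derivatives: E_pp(3)=-2; E_qq(-4)=144, E_qq(-2)=-96, E_qq(2)=288.
Saddle points occur where the two diagonal entries have opposite signs: (3, -4), (3, 2). Count: 2.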